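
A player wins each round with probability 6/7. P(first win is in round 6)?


Geometric: P(X=6) = (1-p)^(k-1)×p = (1/7)^5×6/7 = 6/117649

P(X=6) = 6/117649 ≈ 0.01%


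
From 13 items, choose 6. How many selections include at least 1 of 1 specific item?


Complement: C(13,6) - C(12,6) = 1716 - 924 = 792

792


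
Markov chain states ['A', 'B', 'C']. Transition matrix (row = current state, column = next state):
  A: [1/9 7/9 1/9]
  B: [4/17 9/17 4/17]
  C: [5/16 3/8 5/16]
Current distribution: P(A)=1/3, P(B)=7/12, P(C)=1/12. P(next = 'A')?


P(next=A) = Σᵢ P(now=i)×P(i→A)
= 1/3×1/9 + 7/12×4/17 + 1/12×5/16
= 1/27 + 7/51 + 5/192 = 5885/29376

P = 5885/29376 ≈ 0.2003


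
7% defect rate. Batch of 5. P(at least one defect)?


P(all good) = (93/100)^5 = 6956883693/10000000000
P(≥1 defect) = 3043116307/10000000000

P = 3043116307/10000000000 ≈ 30.43%


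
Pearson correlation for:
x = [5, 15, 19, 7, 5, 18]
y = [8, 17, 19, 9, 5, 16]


n=6, Σx=69, Σy=74, Σxy=1032, Σx²=1009, Σy²=1076
r = (6×1032 - 69×74)/√((6×1009 - 69²)(6×1076 - 74²))
= 1086/√(1293×980) = 1086/√1267140 ≈ 1086/1125.6731 ≈ 0.9648

r ≈ 0.9648


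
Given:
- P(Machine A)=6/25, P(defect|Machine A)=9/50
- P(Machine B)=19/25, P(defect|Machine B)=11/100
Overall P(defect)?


P(B) = Σ P(B|Aᵢ)×P(Aᵢ)
  9/50×6/25 = 27/625
  11/100×19/25 = 209/2500
Sum = 317/2500

P(defect) = 317/2500 ≈ 12.68%


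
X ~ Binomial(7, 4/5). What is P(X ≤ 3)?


P(X ≤ 3) = Σ P(X=i) for i=0..3
P(X=0) = 1/78125
P(X=1) = 28/78125
P(X=2) = 336/78125
P(X=3) = 448/15625
Sum = 521/15625

P(X ≤ 3) = 521/15625 ≈ 3.33%


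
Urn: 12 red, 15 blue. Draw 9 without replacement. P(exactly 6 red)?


Hypergeometric: C(12,6)×C(15,3)/C(27,9)
= 924×455/4686825 = 196/2185

P(X=6) = 196/2185 ≈ 8.97%


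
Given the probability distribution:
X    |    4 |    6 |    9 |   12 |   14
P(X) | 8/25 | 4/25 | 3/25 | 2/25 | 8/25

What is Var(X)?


E[X] = 219/25
E[X²] = 2371/25
Var(X) = E[X²] - (E[X])² = 2371/25 - 47961/625 = 11314/625

Var(X) = 11314/625 ≈ 18.1024


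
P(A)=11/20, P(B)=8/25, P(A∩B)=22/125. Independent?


P(A)×P(B) = 22/125
P(A∩B) = 22/125
Equal ✓ → Independent

Yes, independent


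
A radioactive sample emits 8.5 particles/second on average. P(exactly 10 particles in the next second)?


Poisson(λ=8.5): P(X=10) = e^(-λ)×λ^k/k!
= e^(-8.5) × 8.5^10 / 10!
≈ 0.000203468369 × 1968744043.41 / 3628800 ≈ 0.110388

P(X=10) ≈ 0.110388 ≈ 11.04%


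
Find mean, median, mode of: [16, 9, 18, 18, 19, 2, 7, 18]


Sorted: [2, 7, 9, 16, 18, 18, 18, 19]
Mean = 107/8
Median = 17
Freq: {16: 1, 9: 1, 18: 3, 19: 1, 2: 1, 7: 1}
Mode: [18]

Mean=107/8, Median=17, Mode=18


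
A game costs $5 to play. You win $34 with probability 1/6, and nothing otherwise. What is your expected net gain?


E[gain] = (34-5)×1/6 + (-5)×5/6
= 29/6 - 25/6 = 2/3

Expected net gain = $2/3 ≈ $0.67


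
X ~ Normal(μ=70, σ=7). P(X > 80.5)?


z = (80.5-70)/7 = 1.5
P(X > 80.5) = 1 - P(Z ≤ 1.5) = 1 - 0.9332 = 0.0668

P(X > 80.5) ≈ 0.0668


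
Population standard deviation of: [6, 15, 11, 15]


Mean = 47/4
  (6-47/4)²=529/16
  (15-47/4)²=169/16
  (11-47/4)²=9/16
  (15-47/4)²=169/16
Σ(x-μ)² = 219/4
σ² = (219/4)/4 = 219/16

σ = √(219/16) ≈ 3.6997


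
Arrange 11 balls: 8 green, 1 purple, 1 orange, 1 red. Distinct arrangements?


11!/(8!×1!×1!×1!) = 990

990


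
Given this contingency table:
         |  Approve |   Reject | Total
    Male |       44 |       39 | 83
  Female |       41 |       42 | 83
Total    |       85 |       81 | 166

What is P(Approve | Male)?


P(Approve | Male) = 44/(44+39) = 44/83

P(Approve|Male) = 44/83 ≈ 53.01%


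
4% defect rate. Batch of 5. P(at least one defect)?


P(all good) = (24/25)^5 = 7962624/9765625
P(≥1 defect) = 1803001/9765625

P = 1803001/9765625 ≈ 18.46%


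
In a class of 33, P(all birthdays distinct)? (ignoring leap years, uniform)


P(all different) = Π(365-i)/365 for i=0..32
= (365/365)×(364/365)×...×(333/365)
= 0.225028

P ≈ 0.2250 ≈ 22.50%


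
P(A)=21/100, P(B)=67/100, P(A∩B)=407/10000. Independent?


P(A)×P(B) = 1407/10000
P(A∩B) = 407/10000
Not equal → NOT independent

No, not independent


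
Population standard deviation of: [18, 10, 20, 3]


Mean = 51/4
  (18-51/4)²=441/16
  (10-51/4)²=121/16
  (20-51/4)²=841/16
  (3-51/4)²=1521/16
Σ(x-μ)² = 731/4
σ² = (731/4)/4 = 731/16

σ = √(731/16) ≈ 6.7593


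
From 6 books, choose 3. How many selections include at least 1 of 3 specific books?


Complement: C(6,3) - C(3,3) = 20 - 1 = 19

19


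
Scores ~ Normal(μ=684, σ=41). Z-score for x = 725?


z = (x - μ)/σ = (725 - 684)/41 = 1.0

z = 1.0


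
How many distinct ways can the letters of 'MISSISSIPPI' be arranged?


Letters: 11, freq: {'M': 1, 'I': 4, 'S': 4, 'P': 2}
11!/(1!×4!×4!×2!) = 39916800/1152 = 34650

34650


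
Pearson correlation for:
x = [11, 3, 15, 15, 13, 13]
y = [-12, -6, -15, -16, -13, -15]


n=6, Σx=70, Σy=-77, Σxy=-979, Σx²=918, Σy²=1055
r = (6×(-979) - 70×(-77))/√((6×918 - 70²)(6×1055 - (-77)²))
= -484/√(608×401) = -484/√243808 ≈ -484/493.7692 ≈ -0.9802

r ≈ -0.9802


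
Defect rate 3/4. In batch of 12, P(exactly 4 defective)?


Binomial: P(X=4) = C(12,4)×p^4×(1-p)^8
= 495 × 81/256 × 1/65536 = 40095/16777216

P(X=4) = 40095/16777216 ≈ 0.24%


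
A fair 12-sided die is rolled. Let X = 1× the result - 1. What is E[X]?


E[die] = (1+12)/2 = 13/2
E[X] = 1×13/2 - 1 = 11/2

E[X] = 11/2


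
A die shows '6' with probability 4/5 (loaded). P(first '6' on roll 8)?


Geometric: P(X=8) = (1-p)^(k-1)×p = (1/5)^7×4/5 = 4/390625

P(X=8) = 4/390625 ≈ 0.00%


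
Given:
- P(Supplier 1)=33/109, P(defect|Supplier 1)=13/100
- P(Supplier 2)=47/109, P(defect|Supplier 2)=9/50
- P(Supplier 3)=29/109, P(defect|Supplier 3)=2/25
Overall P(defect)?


P(B) = Σ P(B|Aᵢ)×P(Aᵢ)
  13/100×33/109 = 429/10900
  9/50×47/109 = 423/5450
  2/25×29/109 = 58/2725
Sum = 1507/10900

P(defect) = 1507/10900 ≈ 13.83%


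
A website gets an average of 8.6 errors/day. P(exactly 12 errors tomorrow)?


Poisson(λ=8.6): P(X=12) = e^(-λ)×λ^k/k!
= e^(-8.6) × 8.6^12 / 12!
≈ 0.0001841057937 × 163674647746 / 479001600 ≈ 0.062909

P(X=12) ≈ 0.062909 ≈ 6.29%


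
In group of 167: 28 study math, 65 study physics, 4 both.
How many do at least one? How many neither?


|A∪B| = 28+65-4 = 89
Neither = 167-89 = 78

At least one: 89; Neither: 78


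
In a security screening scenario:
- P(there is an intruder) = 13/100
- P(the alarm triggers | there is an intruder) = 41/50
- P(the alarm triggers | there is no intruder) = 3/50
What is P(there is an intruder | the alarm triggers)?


Using Bayes' theorem:
P(A|B) = P(B|A)·P(A) / P(B)

P(the alarm triggers) = 41/50 × 13/100 + 3/50 × 87/100
= 533/5000 + 261/5000 = 397/2500

P(there is an intruder|the alarm triggers) = (533/5000) / (397/2500) = 533/794

P(there is an intruder|the alarm triggers) = 533/794 ≈ 67.13%


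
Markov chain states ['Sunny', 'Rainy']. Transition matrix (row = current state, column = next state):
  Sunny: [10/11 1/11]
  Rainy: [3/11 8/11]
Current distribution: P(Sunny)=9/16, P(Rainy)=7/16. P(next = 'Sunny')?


P(next=Sunny) = Σᵢ P(now=i)×P(i→Sunny)
= 9/16×10/11 + 7/16×3/11
= 45/88 + 21/176 = 111/176

P = 111/176 ≈ 0.6307


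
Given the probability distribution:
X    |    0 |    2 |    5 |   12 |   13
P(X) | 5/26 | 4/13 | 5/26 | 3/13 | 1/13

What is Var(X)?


E[X] = 139/26
E[X²] = 1359/26
Var(X) = E[X²] - (E[X])² = 1359/26 - 19321/676 = 16013/676

Var(X) = 16013/676 ≈ 23.6879


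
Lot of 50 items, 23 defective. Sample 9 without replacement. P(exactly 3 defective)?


Hypergeometric: C(23,3)×C(27,6)/C(50,9)
= 1771×296010/2505433700 = 29601/141470

P(X=3) = 29601/141470 ≈ 20.92%


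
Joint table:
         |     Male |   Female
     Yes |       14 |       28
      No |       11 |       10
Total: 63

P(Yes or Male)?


P(Yes∨Male) = P(Yes) + P(Male) - P(Yes∧Male)
= (42 + 25 - 14)/63 = 53/63

P = 53/63 ≈ 84.13%


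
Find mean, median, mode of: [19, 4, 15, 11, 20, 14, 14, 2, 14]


Sorted: [2, 4, 11, 14, 14, 14, 15, 19, 20]
Mean = 113/9
Median = 14
Freq: {19: 1, 4: 1, 15: 1, 11: 1, 20: 1, 14: 3, 2: 1}
Mode: [14]

Mean=113/9, Median=14, Mode=14


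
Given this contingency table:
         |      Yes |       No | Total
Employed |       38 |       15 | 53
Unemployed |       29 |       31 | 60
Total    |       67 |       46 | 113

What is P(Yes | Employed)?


P(Yes | Employed) = 38/(38+15) = 38/53

P(Yes|Employed) = 38/53 ≈ 71.70%


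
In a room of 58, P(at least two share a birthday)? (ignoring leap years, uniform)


P(all different) = Π(365-i)/365 for i=0..57
= 0.008335
P(match) = 1 - 0.008335 = 0.991665

P ≈ 0.9917 ≈ 99.17%


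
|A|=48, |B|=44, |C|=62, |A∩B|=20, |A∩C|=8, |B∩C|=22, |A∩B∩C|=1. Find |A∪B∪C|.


|A∪B∪C| = 48+44+62-20-8-22+1 = 105

|A∪B∪C| = 105


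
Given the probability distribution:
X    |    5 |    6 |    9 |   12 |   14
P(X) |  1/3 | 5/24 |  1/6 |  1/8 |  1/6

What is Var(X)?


E[X] = 33/4
E[X²] = 80
Var(X) = E[X²] - (E[X])² = 80 - 1089/16 = 191/16

Var(X) = 191/16 ≈ 11.9375


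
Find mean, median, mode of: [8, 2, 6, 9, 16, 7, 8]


Sorted: [2, 6, 7, 8, 8, 9, 16]
Mean = 56/7 = 8
Median = 8
Freq: {8: 2, 2: 1, 6: 1, 9: 1, 16: 1, 7: 1}
Mode: [8]

Mean=8, Median=8, Mode=8


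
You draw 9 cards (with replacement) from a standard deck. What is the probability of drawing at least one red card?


P(not a red card) = 26/52 = 1/2
P(none in 9 draws) = (1/2)^9 = 1/512
P(≥1 red card) = 1 - 1/512 = 511/512

P = 511/512 ≈ 99.80%


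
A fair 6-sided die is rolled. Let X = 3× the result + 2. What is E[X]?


E[die] = (1+6)/2 = 7/2
E[X] = 3×7/2 + 2 = 25/2

E[X] = 25/2


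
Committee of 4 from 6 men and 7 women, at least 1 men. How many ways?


Count by #men:
  1M,3W: C(6,1)×C(7,3)=210
  2M,2W: C(6,2)×C(7,2)=315
  3M,1W: C(6,3)×C(7,1)=140
  4M,0W: C(6,4)×C(7,0)=15
Total = 680

680


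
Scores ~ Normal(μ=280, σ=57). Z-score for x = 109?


z = (x - μ)/σ = (109 - 280)/57 = -3.0

z = -3.0


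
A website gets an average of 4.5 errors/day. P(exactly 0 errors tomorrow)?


Poisson(λ=4.5): P(X=0) = e^(-λ)×λ^k/k!
= e^(-4.5) × 4.5^0 / 0!
≈ 0.01110899654 × 1 / 1 ≈ 0.011109

P(X=0) ≈ 0.011109 ≈ 1.11%


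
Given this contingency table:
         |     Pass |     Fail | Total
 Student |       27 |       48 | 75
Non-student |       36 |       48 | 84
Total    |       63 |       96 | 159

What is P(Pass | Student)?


P(Pass | Student) = 27/(27+48) = 27/75 = 9/25

P(Pass|Student) = 9/25 ≈ 36.00%


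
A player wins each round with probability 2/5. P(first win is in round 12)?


Geometric: P(X=12) = (1-p)^(k-1)×p = (3/5)^11×2/5 = 354294/244140625

P(X=12) = 354294/244140625 ≈ 0.15%


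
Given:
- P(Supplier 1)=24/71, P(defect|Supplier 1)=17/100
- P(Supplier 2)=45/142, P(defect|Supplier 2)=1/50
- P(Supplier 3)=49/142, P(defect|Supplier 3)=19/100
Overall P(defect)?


P(B) = Σ P(B|Aᵢ)×P(Aᵢ)
  17/100×24/71 = 102/1775
  1/50×45/142 = 9/1420
  19/100×49/142 = 931/14200
Sum = 1837/14200

P(defect) = 1837/14200 ≈ 12.94%


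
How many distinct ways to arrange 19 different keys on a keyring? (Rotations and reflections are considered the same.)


Free circular arrangements: rotations and reflections both identified.
(n-1)!/2 = 18!/2 = 6402373705728000/2 = 3201186852864000

3201186852864000


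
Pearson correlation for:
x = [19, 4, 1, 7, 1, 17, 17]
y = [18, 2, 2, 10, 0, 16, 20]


n=7, Σx=66, Σy=68, Σxy=1034, Σx²=1006, Σy²=1088
r = (7×1034 - 66×68)/√((7×1006 - 66²)(7×1088 - 68²))
= 2750/√(2686×2992) = 2750/√8036512 ≈ 2750/2834.8742 ≈ 0.9701

r ≈ 0.9701


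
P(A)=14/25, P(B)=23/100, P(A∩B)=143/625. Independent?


P(A)×P(B) = 161/1250
P(A∩B) = 143/625
Not equal → NOT independent

No, not independent


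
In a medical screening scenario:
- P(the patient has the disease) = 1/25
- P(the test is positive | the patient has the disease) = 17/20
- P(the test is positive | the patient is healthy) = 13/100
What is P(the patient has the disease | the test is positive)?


Using Bayes' theorem:
P(A|B) = P(B|A)·P(A) / P(B)

P(the test is positive) = 17/20 × 1/25 + 13/100 × 24/25
= 17/500 + 78/625 = 397/2500

P(the patient has the disease|the test is positive) = (17/500) / (397/2500) = 85/397

P(the patient has the disease|the test is positive) = 85/397 ≈ 21.41%


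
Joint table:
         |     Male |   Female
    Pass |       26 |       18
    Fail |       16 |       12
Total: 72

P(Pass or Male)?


P(Pass∨Male) = P(Pass) + P(Male) - P(Pass∧Male)
= (44 + 42 - 26)/72 = 60/72 = 5/6

P = 5/6 ≈ 83.33%


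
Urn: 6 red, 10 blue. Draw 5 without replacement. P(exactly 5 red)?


Hypergeometric: C(6,5)×C(10,0)/C(16,5)
= 6×1/4368 = 1/728

P(X=5) = 1/728 ≈ 0.14%


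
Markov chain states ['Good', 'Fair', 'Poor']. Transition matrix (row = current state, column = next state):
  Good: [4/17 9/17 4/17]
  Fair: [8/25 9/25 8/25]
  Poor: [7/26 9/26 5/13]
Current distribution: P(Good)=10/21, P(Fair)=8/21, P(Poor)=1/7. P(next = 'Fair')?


P(next=Fair) = Σᵢ P(now=i)×P(i→Fair)
= 10/21×9/17 + 8/21×9/25 + 1/7×9/26
= 30/119 + 24/175 + 9/182 = 33933/77350

P = 33933/77350 ≈ 0.4387


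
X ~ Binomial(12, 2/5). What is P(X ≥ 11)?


P(X ≥ 11) = Σ P(X=i) for i=11..12
P(X=11) = 73728/244140625
P(X=12) = 4096/244140625
Sum = 77824/244140625

P(X ≥ 11) = 77824/244140625 ≈ 0.03%


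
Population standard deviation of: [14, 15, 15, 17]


Mean = 61/4
  (14-61/4)²=25/16
  (15-61/4)²=1/16
  (15-61/4)²=1/16
  (17-61/4)²=49/16
Σ(x-μ)² = 19/4
σ² = (19/4)/4 = 19/16

σ = √(19/16) ≈ 1.0897


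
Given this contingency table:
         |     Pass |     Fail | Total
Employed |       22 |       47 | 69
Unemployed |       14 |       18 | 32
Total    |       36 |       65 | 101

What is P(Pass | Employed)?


P(Pass | Employed) = 22/(22+47) = 22/69

P(Pass|Employed) = 22/69 ≈ 31.88%


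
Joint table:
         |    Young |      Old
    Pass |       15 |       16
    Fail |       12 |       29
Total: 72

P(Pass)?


P(Pass) = (15+16)/72 = 31/72

P(Pass) = 31/72 ≈ 43.06%


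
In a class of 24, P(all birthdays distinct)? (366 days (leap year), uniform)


P(all different) = Π(366-i)/366 for i=0..23
= (366/366)×(365/366)×...×(343/366)
= 0.462654

P ≈ 0.4627 ≈ 46.27%


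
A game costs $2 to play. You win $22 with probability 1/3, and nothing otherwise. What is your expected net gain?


E[gain] = (22-2)×1/3 + (-2)×2/3
= 20/3 - 4/3 = 16/3

Expected net gain = $16/3 ≈ $5.33


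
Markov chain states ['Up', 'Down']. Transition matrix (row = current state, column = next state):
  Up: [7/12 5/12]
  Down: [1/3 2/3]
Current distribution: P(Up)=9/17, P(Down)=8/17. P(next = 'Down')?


P(next=Down) = Σᵢ P(now=i)×P(i→Down)
= 9/17×5/12 + 8/17×2/3
= 15/68 + 16/51 = 109/204

P = 109/204 ≈ 0.5343


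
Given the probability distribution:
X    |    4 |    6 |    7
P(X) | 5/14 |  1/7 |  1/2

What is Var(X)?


E[X] = 81/14
E[X²] = 495/14
Var(X) = E[X²] - (E[X])² = 495/14 - 6561/196 = 369/196

Var(X) = 369/196 ≈ 1.8827


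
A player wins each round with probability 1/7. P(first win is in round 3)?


Geometric: P(X=3) = (1-p)^(k-1)×p = (6/7)^2×1/7 = 36/343

P(X=3) = 36/343 ≈ 10.50%


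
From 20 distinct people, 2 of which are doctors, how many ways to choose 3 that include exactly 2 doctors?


Choose 2 of the 2 doctors and 1 of the other 18 people:
C(2,2)×C(18,1) = 1×18 = 18

18


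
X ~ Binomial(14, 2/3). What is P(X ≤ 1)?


P(X ≤ 1) = Σ P(X=i) for i=0..1
P(X=0) = 1/4782969
P(X=1) = 28/4782969
Sum = 29/4782969

P(X ≤ 1) = 29/4782969 ≈ 0.00%


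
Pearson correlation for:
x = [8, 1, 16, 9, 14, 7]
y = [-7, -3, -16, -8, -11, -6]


n=6, Σx=55, Σy=-51, Σxy=-583, Σx²=647, Σy²=535
r = (6×(-583) - 55×(-51))/√((6×647 - 55²)(6×535 - (-51)²))
= -693/√(857×609) = -693/√521913 ≈ -693/722.4355 ≈ -0.9593

r ≈ -0.9593


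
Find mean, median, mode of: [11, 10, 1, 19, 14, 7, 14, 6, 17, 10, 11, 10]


Sorted: [1, 6, 7, 10, 10, 10, 11, 11, 14, 14, 17, 19]
Mean = 130/12 = 65/6
Median = 21/2
Freq: {11: 2, 10: 3, 1: 1, 19: 1, 14: 2, 7: 1, 6: 1, 17: 1}
Mode: [10]

Mean=65/6, Median=21/2, Mode=10


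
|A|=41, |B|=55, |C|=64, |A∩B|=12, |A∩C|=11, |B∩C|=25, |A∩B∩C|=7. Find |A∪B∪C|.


|A∪B∪C| = 41+55+64-12-11-25+7 = 119

|A∪B∪C| = 119


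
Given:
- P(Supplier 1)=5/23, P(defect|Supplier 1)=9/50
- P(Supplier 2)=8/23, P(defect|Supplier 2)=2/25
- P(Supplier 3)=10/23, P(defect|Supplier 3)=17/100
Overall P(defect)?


P(B) = Σ P(B|Aᵢ)×P(Aᵢ)
  9/50×5/23 = 9/230
  2/25×8/23 = 16/575
  17/100×10/23 = 17/230
Sum = 81/575

P(defect) = 81/575 ≈ 14.09%


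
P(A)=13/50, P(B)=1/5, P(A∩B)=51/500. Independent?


P(A)×P(B) = 13/250
P(A∩B) = 51/500
Not equal → NOT independent

No, not independent


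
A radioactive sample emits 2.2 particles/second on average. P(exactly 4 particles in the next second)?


Poisson(λ=2.2): P(X=4) = e^(-λ)×λ^k/k!
= e^(-2.2) × 2.2^4 / 4!
≈ 0.1108031584 × 23.4256 / 24 ≈ 0.108151

P(X=4) ≈ 0.108151 ≈ 10.82%


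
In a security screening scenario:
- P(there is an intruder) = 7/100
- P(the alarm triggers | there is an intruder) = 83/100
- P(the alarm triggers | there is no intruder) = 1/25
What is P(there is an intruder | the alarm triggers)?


Using Bayes' theorem:
P(A|B) = P(B|A)·P(A) / P(B)

P(the alarm triggers) = 83/100 × 7/100 + 1/25 × 93/100
= 581/10000 + 93/2500 = 953/10000

P(there is an intruder|the alarm triggers) = (581/10000) / (953/10000) = 581/953

P(there is an intruder|the alarm triggers) = 581/953 ≈ 60.97%


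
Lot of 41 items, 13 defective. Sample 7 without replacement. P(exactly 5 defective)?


Hypergeometric: C(13,5)×C(28,2)/C(41,7)
= 1287×378/22481940 = 6237/288230

P(X=5) = 6237/288230 ≈ 2.16%


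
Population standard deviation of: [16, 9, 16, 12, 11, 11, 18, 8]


Mean = 101/8
  (16-101/8)²=729/64
  (9-101/8)²=841/64
  (16-101/8)²=729/64
  (12-101/8)²=25/64
  (11-101/8)²=169/64
  (11-101/8)²=169/64
  (18-101/8)²=1849/64
  (8-101/8)²=1369/64
Σ(x-μ)² = 735/8
σ² = (735/8)/8 = 735/64

σ = √(735/64) ≈ 3.3889


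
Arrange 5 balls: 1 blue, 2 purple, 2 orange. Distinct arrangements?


5!/(1!×2!×2!) = 30

30


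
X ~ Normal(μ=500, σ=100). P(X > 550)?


z = (550-500)/100 = 0.5
P(X > 550) = 1 - P(Z ≤ 0.5) = 1 - 0.6915 = 0.3085

P(X > 550) ≈ 0.3085


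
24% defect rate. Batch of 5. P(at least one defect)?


P(all good) = (19/25)^5 = 2476099/9765625
P(≥1 defect) = 7289526/9765625

P = 7289526/9765625 ≈ 74.64%


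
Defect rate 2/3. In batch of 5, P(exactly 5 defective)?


Binomial: P(X=5) = C(5,5)×p^5×(1-p)^0
= 1 × 32/243 × 1 = 32/243

P(X=5) = 32/243 ≈ 13.17%


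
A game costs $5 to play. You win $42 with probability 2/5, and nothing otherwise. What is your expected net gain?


E[gain] = (42-5)×2/5 + (-5)×3/5
= 74/5 - 3 = 59/5

Expected net gain = $59/5 ≈ $11.80


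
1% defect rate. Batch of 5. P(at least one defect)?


P(all good) = (99/100)^5 = 9509900499/10000000000
P(≥1 defect) = 490099501/10000000000

P = 490099501/10000000000 ≈ 4.90%


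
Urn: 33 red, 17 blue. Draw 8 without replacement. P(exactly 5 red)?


Hypergeometric: C(33,5)×C(17,3)/C(50,8)
= 237336×680/536878650 = 489056/1626905

P(X=5) = 489056/1626905 ≈ 30.06%


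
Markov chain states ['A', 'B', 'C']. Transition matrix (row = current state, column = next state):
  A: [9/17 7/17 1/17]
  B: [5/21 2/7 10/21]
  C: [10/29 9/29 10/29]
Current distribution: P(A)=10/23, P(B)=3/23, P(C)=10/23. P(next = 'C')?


P(next=C) = Σᵢ P(now=i)×P(i→C)
= 10/23×1/17 + 3/23×10/21 + 10/23×10/29
= 10/391 + 10/161 + 100/667 = 820/3451

P = 820/3451 ≈ 0.2376


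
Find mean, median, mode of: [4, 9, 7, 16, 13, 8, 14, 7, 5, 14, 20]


Sorted: [4, 5, 7, 7, 8, 9, 13, 14, 14, 16, 20]
Mean = 117/11
Median = 9
Freq: {4: 1, 9: 1, 7: 2, 16: 1, 13: 1, 8: 1, 14: 2, 5: 1, 20: 1}
Mode: [7, 14]

Mean=117/11, Median=9, Mode=[7, 14]


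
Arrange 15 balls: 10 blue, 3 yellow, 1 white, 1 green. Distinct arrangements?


15!/(10!×3!×1!×1!) = 60060

60060


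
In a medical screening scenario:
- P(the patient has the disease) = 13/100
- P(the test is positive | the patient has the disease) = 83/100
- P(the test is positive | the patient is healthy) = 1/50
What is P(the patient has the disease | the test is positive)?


Using Bayes' theorem:
P(A|B) = P(B|A)·P(A) / P(B)

P(the test is positive) = 83/100 × 13/100 + 1/50 × 87/100
= 1079/10000 + 87/5000 = 1253/10000

P(the patient has the disease|the test is positive) = (1079/10000) / (1253/10000) = 1079/1253

P(the patient has the disease|the test is positive) = 1079/1253 ≈ 86.11%


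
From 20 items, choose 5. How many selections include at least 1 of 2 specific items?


Complement: C(20,5) - C(18,5) = 15504 - 8568 = 6936

6936


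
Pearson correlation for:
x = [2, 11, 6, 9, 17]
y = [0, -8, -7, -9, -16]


n=5, Σx=45, Σy=-40, Σxy=-483, Σx²=531, Σy²=450
r = (5×(-483) - 45×(-40))/√((5×531 - 45²)(5×450 - (-40)²))
= -615/√(630×650) = -615/√409500 ≈ -615/639.9219 ≈ -0.9611

r ≈ -0.9611


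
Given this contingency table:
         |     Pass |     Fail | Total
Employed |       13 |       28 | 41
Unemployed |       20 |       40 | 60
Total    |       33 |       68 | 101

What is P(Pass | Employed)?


P(Pass | Employed) = 13/(13+28) = 13/41

P(Pass|Employed) = 13/41 ≈ 31.71%


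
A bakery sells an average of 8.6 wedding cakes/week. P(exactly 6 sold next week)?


Poisson(λ=8.6): P(X=6) = e^(-λ)×λ^k/k!
= e^(-8.6) × 8.6^6 / 6!
≈ 0.0001841057937 × 404567.235136 / 720 ≈ 0.103449

P(X=6) ≈ 0.103449 ≈ 10.34%


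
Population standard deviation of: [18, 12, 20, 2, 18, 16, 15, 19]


Mean = 120/8 = 15
  (18-15)²=9
  (12-15)²=9
  (20-15)²=25
  (2-15)²=169
  (18-15)²=9
  (16-15)²=1
  (15-15)²=0
  (19-15)²=16
Σ(x-μ)² = 238
σ² = 238/8 = 119/4

σ = √(119/4) ≈ 5.4544


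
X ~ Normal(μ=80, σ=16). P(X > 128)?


z = (128-80)/16 = 3.0
P(X > 128) = 1 - P(Z ≤ 3.0) = 1 - 0.9987 = 0.0013

P(X > 128) ≈ 0.0013


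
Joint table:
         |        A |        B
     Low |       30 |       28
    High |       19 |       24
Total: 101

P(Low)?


P(Low) = (30+28)/101 = 58/101

P(Low) = 58/101 ≈ 57.43%


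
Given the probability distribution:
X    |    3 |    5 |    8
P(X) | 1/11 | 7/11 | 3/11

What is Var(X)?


E[X] = 62/11
E[X²] = 376/11
Var(X) = E[X²] - (E[X])² = 376/11 - 3844/121 = 292/121

Var(X) = 292/121 ≈ 2.4132


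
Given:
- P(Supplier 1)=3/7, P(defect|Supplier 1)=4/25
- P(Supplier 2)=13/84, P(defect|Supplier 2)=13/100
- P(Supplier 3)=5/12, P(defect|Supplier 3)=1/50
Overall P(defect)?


P(B) = Σ P(B|Aᵢ)×P(Aᵢ)
  4/25×3/7 = 12/175
  13/100×13/84 = 169/8400
  1/50×5/12 = 1/120
Sum = 163/1680

P(defect) = 163/1680 ≈ 9.70%


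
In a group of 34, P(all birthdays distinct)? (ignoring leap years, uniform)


P(all different) = Π(365-i)/365 for i=0..33
= (365/365)×(364/365)×...×(332/365)
= 0.204683

P ≈ 0.2047 ≈ 20.47%


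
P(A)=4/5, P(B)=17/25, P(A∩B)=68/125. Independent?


P(A)×P(B) = 68/125
P(A∩B) = 68/125
Equal ✓ → Independent

Yes, independent


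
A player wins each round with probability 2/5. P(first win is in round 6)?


Geometric: P(X=6) = (1-p)^(k-1)×p = (3/5)^5×2/5 = 486/15625

P(X=6) = 486/15625 ≈ 3.11%


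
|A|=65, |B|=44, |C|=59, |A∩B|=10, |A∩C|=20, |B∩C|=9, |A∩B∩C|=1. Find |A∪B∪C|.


|A∪B∪C| = 65+44+59-10-20-9+1 = 130

|A∪B∪C| = 130


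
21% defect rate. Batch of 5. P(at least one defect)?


P(all good) = (79/100)^5 = 3077056399/10000000000
P(≥1 defect) = 6922943601/10000000000

P = 6922943601/10000000000 ≈ 69.23%


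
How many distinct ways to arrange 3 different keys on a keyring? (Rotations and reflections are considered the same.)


Free circular arrangements: rotations and reflections both identified.
(n-1)!/2 = 2!/2 = 2/2 = 1

1


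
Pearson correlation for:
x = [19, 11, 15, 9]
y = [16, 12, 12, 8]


n=4, Σx=54, Σy=48, Σxy=688, Σx²=788, Σy²=608
r = (4×688 - 54×48)/√((4×788 - 54²)(4×608 - 48²))
= 160/√(236×128) = 160/√30208 ≈ 160/173.8045 ≈ 0.9206

r ≈ 0.9206


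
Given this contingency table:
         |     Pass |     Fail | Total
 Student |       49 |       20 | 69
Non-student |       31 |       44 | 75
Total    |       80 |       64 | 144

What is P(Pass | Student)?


P(Pass | Student) = 49/(49+20) = 49/69

P(Pass|Student) = 49/69 ≈ 71.01%


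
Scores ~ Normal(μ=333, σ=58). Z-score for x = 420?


z = (x - μ)/σ = (420 - 333)/58 = 1.5

z = 1.5


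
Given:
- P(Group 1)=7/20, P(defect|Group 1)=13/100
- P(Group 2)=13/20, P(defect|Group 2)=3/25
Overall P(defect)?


P(B) = Σ P(B|Aᵢ)×P(Aᵢ)
  13/100×7/20 = 91/2000
  3/25×13/20 = 39/500
Sum = 247/2000

P(defect) = 247/2000 ≈ 12.35%


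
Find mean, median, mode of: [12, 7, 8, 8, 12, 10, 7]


Sorted: [7, 7, 8, 8, 10, 12, 12]
Mean = 64/7
Median = 8
Freq: {12: 2, 7: 2, 8: 2, 10: 1}
Mode: [7, 8, 12]

Mean=64/7, Median=8, Mode=[7, 8, 12]


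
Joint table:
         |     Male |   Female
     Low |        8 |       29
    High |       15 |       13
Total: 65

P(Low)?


P(Low) = (8+29)/65 = 37/65

P(Low) = 37/65 ≈ 56.92%


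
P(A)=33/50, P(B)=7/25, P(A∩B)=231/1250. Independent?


P(A)×P(B) = 231/1250
P(A∩B) = 231/1250
Equal ✓ → Independent

Yes, independent


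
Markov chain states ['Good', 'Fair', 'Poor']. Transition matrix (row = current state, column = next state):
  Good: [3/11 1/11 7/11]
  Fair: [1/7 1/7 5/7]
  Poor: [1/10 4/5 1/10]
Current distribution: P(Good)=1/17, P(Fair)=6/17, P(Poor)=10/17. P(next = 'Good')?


P(next=Good) = Σᵢ P(now=i)×P(i→Good)
= 1/17×3/11 + 6/17×1/7 + 10/17×1/10
= 3/187 + 6/119 + 1/17 = 164/1309

P = 164/1309 ≈ 0.1253


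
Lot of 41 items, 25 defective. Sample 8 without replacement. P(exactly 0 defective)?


Hypergeometric: C(25,0)×C(16,8)/C(41,8)
= 1×12870/95548245 = 66/489991

P(X=0) = 66/489991 ≈ 0.01%


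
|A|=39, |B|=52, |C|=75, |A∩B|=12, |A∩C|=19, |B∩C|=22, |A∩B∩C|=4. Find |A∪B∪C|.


|A∪B∪C| = 39+52+75-12-19-22+4 = 117

|A∪B∪C| = 117


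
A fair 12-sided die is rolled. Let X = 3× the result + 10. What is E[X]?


E[die] = (1+12)/2 = 13/2
E[X] = 3×13/2 + 10 = 59/2

E[X] = 59/2


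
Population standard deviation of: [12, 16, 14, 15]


Mean = 57/4
  (12-57/4)²=81/16
  (16-57/4)²=49/16
  (14-57/4)²=1/16
  (15-57/4)²=9/16
Σ(x-μ)² = 35/4
σ² = (35/4)/4 = 35/16

σ = √(35/16) ≈ 1.4790


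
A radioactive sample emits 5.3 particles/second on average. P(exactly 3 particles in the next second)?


Poisson(λ=5.3): P(X=3) = e^(-λ)×λ^k/k!
= e^(-5.3) × 5.3^3 / 3!
≈ 0.004991593907 × 148.877 / 6 ≈ 0.123856

P(X=3) ≈ 0.123856 ≈ 12.39%


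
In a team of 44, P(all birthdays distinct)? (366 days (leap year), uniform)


P(all different) = Π(366-i)/366 for i=0..43
= (366/366)×(365/366)×...×(323/366)
= 0.067633

P ≈ 0.0676 ≈ 6.76%


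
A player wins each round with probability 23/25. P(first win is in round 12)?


Geometric: P(X=12) = (1-p)^(k-1)×p = (2/25)^11×23/25 = 47104/59604644775390625

P(X=12) = 47104/59604644775390625 ≈ 0.00%


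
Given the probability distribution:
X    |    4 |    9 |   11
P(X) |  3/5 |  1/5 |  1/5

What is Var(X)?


E[X] = 32/5
E[X²] = 50
Var(X) = E[X²] - (E[X])² = 50 - 1024/25 = 226/25

Var(X) = 226/25 ≈ 9.0400


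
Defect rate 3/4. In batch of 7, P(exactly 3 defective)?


Binomial: P(X=3) = C(7,3)×p^3×(1-p)^4
= 35 × 27/64 × 1/256 = 945/16384

P(X=3) = 945/16384 ≈ 5.77%


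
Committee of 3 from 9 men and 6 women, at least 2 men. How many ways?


Count by #men:
  2M,1W: C(9,2)×C(6,1)=216
  3M,0W: C(9,3)×C(6,0)=84
Total = 300

300


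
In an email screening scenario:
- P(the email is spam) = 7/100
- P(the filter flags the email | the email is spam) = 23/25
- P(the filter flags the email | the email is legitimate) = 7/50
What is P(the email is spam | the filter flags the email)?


Using Bayes' theorem:
P(A|B) = P(B|A)·P(A) / P(B)

P(the filter flags the email) = 23/25 × 7/100 + 7/50 × 93/100
= 161/2500 + 651/5000 = 973/5000

P(the email is spam|the filter flags the email) = (161/2500) / (973/5000) = 46/139

P(the email is spam|the filter flags the email) = 46/139 ≈ 33.09%


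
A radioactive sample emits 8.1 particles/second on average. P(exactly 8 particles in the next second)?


Poisson(λ=8.1): P(X=8) = e^(-λ)×λ^k/k!
= e^(-8.1) × 8.1^8 / 8!
≈ 0.0003035391381 × 18530201.8885 / 40320 ≈ 0.139500

P(X=8) ≈ 0.139500 ≈ 13.95%


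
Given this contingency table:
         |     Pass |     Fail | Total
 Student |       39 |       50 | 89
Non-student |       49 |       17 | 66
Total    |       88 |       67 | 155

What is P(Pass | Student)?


P(Pass | Student) = 39/(39+50) = 39/89

P(Pass|Student) = 39/89 ≈ 43.82%


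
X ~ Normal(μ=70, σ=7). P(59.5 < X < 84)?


z₁=(59.5-70)/7=-1.5, z₂=(84-70)/7=2.0
P = Φ(2.0) - Φ(-1.5) = 0.977250 - 0.066807 = 0.910443 ≈ 0.9104

P(59.5 < X < 84) ≈ 0.9104


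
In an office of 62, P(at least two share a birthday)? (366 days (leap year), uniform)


P(all different) = Π(366-i)/366 for i=0..61
= 0.004156
P(match) = 1 - 0.004156 = 0.995844

P ≈ 0.9958 ≈ 99.58%


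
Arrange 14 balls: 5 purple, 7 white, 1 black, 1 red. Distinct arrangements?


14!/(5!×7!×1!×1!) = 144144

144144


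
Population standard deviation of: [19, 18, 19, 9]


Mean = 65/4
  (19-65/4)²=121/16
  (18-65/4)²=49/16
  (19-65/4)²=121/16
  (9-65/4)²=841/16
Σ(x-μ)² = 283/4
σ² = (283/4)/4 = 283/16

σ = √(283/16) ≈ 4.2057


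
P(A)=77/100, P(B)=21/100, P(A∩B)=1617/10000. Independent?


P(A)×P(B) = 1617/10000
P(A∩B) = 1617/10000
Equal ✓ → Independent

Yes, independent


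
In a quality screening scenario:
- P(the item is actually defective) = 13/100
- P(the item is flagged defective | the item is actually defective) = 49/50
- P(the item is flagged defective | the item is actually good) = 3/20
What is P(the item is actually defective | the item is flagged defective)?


Using Bayes' theorem:
P(A|B) = P(B|A)·P(A) / P(B)

P(the item is flagged defective) = 49/50 × 13/100 + 3/20 × 87/100
= 637/5000 + 261/2000 = 2579/10000

P(the item is actually defective|the item is flagged defective) = (637/5000) / (2579/10000) = 1274/2579

P(the item is actually defective|the item is flagged defective) = 1274/2579 ≈ 49.40%


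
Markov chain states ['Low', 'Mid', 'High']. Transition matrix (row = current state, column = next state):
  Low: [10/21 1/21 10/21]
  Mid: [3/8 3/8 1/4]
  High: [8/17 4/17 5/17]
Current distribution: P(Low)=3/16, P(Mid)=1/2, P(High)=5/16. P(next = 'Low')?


P(next=Low) = Σᵢ P(now=i)×P(i→Low)
= 3/16×10/21 + 1/2×3/8 + 5/16×8/17
= 5/56 + 3/16 + 5/34 = 807/1904

P = 807/1904 ≈ 0.4238


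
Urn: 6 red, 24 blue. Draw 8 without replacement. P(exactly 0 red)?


Hypergeometric: C(6,0)×C(24,8)/C(30,8)
= 1×735471/5852925 = 3553/28275

P(X=0) = 3553/28275 ≈ 12.57%


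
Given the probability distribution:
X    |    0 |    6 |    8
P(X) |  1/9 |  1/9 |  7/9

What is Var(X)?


E[X] = 62/9
E[X²] = 484/9
Var(X) = E[X²] - (E[X])² = 484/9 - 3844/81 = 512/81

Var(X) = 512/81 ≈ 6.3210


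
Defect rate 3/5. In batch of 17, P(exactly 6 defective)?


Binomial: P(X=6) = C(17,6)×p^6×(1-p)^11
= 12376 × 729/15625 × 2048/48828125 = 18477268992/762939453125

P(X=6) = 18477268992/762939453125 ≈ 2.42%


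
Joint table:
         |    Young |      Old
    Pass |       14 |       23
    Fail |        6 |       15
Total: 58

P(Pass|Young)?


P(Pass|Young) = 14/(14+6) = 14/20 = 7/10

P = 7/10 ≈ 70.00%


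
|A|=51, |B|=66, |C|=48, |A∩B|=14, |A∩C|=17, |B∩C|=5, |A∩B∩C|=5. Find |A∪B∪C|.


|A∪B∪C| = 51+66+48-14-17-5+5 = 134

|A∪B∪C| = 134


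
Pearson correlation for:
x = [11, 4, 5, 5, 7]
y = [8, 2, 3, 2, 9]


n=5, Σx=32, Σy=24, Σxy=184, Σx²=236, Σy²=162
r = (5×184 - 32×24)/√((5×236 - 32²)(5×162 - 24²))
= 152/√(156×234) = 152/√36504 ≈ 152/191.0602 ≈ 0.7956

r ≈ 0.7956


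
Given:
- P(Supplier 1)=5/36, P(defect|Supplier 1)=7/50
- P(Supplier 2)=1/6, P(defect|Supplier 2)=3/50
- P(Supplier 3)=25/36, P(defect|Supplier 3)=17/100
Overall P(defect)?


P(B) = Σ P(B|Aᵢ)×P(Aᵢ)
  7/50×5/36 = 7/360
  3/50×1/6 = 1/100
  17/100×25/36 = 17/144
Sum = 59/400

P(defect) = 59/400 ≈ 14.75%


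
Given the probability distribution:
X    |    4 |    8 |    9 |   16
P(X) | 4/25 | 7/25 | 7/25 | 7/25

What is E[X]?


E[X] = Σ x·P(X=x)
= (4)×(4/25) + (8)×(7/25) + (9)×(7/25) + (16)×(7/25)
= 247/25

E[X] = 247/25


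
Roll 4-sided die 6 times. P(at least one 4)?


P(no 4)^6 = (3/4)^6 = 729/4096
P(≥1) = 1 - 729/4096 = 3367/4096

P = 3367/4096 ≈ 82.20%


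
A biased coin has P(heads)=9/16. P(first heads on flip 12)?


Geometric: P(X=12) = (1-p)^(k-1)×p = (7/16)^11×9/16 = 17795940687/281474976710656

P(X=12) = 17795940687/281474976710656 ≈ 0.01%


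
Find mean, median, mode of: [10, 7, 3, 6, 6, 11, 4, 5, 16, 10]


Sorted: [3, 4, 5, 6, 6, 7, 10, 10, 11, 16]
Mean = 78/10 = 39/5
Median = 13/2
Freq: {10: 2, 7: 1, 3: 1, 6: 2, 11: 1, 4: 1, 5: 1, 16: 1}
Mode: [6, 10]

Mean=39/5, Median=13/2, Mode=[6, 10]


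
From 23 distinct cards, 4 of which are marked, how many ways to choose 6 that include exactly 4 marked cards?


Choose 4 of the 4 marked cards and 2 of the other 19 cards:
C(4,4)×C(19,2) = 1×171 = 171

171


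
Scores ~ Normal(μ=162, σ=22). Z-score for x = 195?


z = (x - μ)/σ = (195 - 162)/22 = 1.5

z = 1.5


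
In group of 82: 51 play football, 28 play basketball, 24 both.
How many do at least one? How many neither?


|A∪B| = 51+28-24 = 55
Neither = 82-55 = 27

At least one: 55; Neither: 27


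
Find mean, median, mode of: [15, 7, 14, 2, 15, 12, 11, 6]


Sorted: [2, 6, 7, 11, 12, 14, 15, 15]
Mean = 82/8 = 41/4
Median = 23/2
Freq: {15: 2, 7: 1, 14: 1, 2: 1, 12: 1, 11: 1, 6: 1}
Mode: [15]

Mean=41/4, Median=23/2, Mode=15


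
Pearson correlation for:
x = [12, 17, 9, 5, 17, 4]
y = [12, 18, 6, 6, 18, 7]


n=6, Σx=64, Σy=67, Σxy=868, Σx²=844, Σy²=913
r = (6×868 - 64×67)/√((6×844 - 64²)(6×913 - 67²))
= 920/√(968×989) = 920/√957352 ≈ 920/978.4437 ≈ 0.9403

r ≈ 0.9403


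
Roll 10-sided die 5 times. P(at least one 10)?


P(no 10)^5 = (9/10)^5 = 59049/100000
P(≥1) = 1 - 59049/100000 = 40951/100000

P = 40951/100000 ≈ 40.95%


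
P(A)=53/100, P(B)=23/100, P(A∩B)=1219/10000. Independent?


P(A)×P(B) = 1219/10000
P(A∩B) = 1219/10000
Equal ✓ → Independent

Yes, independent


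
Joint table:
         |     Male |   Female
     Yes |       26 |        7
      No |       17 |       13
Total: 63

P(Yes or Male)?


P(Yes∨Male) = P(Yes) + P(Male) - P(Yes∧Male)
= (33 + 43 - 26)/63 = 50/63

P = 50/63 ≈ 79.37%


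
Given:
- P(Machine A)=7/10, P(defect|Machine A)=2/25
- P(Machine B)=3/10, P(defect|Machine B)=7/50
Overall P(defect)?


P(B) = Σ P(B|Aᵢ)×P(Aᵢ)
  2/25×7/10 = 7/125
  7/50×3/10 = 21/500
Sum = 49/500

P(defect) = 49/500 ≈ 9.80%


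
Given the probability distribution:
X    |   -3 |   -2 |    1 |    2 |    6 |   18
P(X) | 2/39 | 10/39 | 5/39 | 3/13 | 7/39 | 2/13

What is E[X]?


E[X] = Σ x·P(X=x)
= (-3)×(2/39) + (-2)×(10/39) + (1)×(5/39) + (2)×(3/13) + (6)×(7/39) + (18)×(2/13)
= 49/13

E[X] = 49/13


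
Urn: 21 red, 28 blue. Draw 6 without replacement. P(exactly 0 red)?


Hypergeometric: C(21,0)×C(28,6)/C(49,6)
= 1×376740/13983816 = 195/7238

P(X=0) = 195/7238 ≈ 2.69%


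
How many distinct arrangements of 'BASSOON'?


Letters: 7, freq: {'B': 1, 'A': 1, 'S': 2, 'O': 2, 'N': 1}
7!/(1!×1!×2!×2!×1!) = 5040/4 = 1260

1260


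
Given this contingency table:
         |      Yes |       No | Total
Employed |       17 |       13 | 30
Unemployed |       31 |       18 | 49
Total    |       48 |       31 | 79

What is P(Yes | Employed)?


P(Yes | Employed) = 17/(17+13) = 17/30

P(Yes|Employed) = 17/30 ≈ 56.67%


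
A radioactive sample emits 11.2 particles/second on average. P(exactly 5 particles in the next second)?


Poisson(λ=11.2): P(X=5) = e^(-λ)×λ^k/k!
= e^(-11.2) × 11.2^5 / 5!
≈ 1.367419607e-05 × 176234.16832 / 120 ≈ 0.020082

P(X=5) ≈ 0.020082 ≈ 2.01%


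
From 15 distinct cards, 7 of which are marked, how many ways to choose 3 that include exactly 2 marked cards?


Choose 2 of the 7 marked cards and 1 of the other 8 cards:
C(7,2)×C(8,1) = 21×8 = 168

168


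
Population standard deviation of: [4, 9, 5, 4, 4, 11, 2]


Mean = 39/7
  (4-39/7)²=121/49
  (9-39/7)²=576/49
  (5-39/7)²=16/49
  (4-39/7)²=121/49
  (4-39/7)²=121/49
  (11-39/7)²=1444/49
  (2-39/7)²=625/49
Σ(x-μ)² = 432/7
σ² = (432/7)/7 = 432/49

σ = √(432/49) ≈ 2.9692


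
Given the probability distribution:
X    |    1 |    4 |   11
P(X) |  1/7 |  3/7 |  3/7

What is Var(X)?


E[X] = 46/7
E[X²] = 412/7
Var(X) = E[X²] - (E[X])² = 412/7 - 2116/49 = 768/49

Var(X) = 768/49 ≈ 15.6735


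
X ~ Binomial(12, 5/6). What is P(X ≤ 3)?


P(X ≤ 3) = Σ P(X=i) for i=0..3
P(X=0) = 1/2176782336
P(X=1) = 5/181398528
P(X=2) = 275/362797056
P(X=3) = 6875/544195584
Sum = 9737/725594112

P(X ≤ 3) = 9737/725594112 ≈ 0.00%


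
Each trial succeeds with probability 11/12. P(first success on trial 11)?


Geometric: P(X=11) = (1-p)^(k-1)×p = (1/12)^10×11/12 = 11/743008370688

P(X=11) = 11/743008370688 ≈ 0.00%


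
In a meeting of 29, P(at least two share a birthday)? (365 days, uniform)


P(all different) = Π(365-i)/365 for i=0..28
= 0.319031
P(match) = 1 - 0.319031 = 0.680969

P ≈ 0.6810 ≈ 68.10%


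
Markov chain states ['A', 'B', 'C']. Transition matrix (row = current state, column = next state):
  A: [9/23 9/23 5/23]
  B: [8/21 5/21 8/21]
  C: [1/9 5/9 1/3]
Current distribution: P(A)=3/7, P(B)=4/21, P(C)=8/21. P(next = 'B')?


P(next=B) = Σᵢ P(now=i)×P(i→B)
= 3/7×9/23 + 4/21×5/21 + 8/21×5/9
= 27/161 + 20/441 + 40/189 = 12923/30429

P = 12923/30429 ≈ 0.4247


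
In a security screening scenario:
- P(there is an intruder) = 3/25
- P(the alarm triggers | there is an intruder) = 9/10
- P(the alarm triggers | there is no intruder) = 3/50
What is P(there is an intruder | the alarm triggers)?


Using Bayes' theorem:
P(A|B) = P(B|A)·P(A) / P(B)

P(the alarm triggers) = 9/10 × 3/25 + 3/50 × 22/25
= 27/250 + 33/625 = 201/1250

P(there is an intruder|the alarm triggers) = (27/250) / (201/1250) = 45/67

P(there is an intruder|the alarm triggers) = 45/67 ≈ 67.16%


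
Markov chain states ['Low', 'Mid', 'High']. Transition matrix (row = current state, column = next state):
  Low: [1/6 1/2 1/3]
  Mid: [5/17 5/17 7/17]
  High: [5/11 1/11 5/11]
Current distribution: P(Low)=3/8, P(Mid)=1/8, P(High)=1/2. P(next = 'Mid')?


P(next=Mid) = Σᵢ P(now=i)×P(i→Mid)
= 3/8×1/2 + 1/8×5/17 + 1/2×1/11
= 3/16 + 5/136 + 1/22 = 807/2992

P = 807/2992 ≈ 0.2697


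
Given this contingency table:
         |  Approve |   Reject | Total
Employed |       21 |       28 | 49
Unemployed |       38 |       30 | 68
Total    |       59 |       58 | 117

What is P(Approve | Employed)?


P(Approve | Employed) = 21/(21+28) = 21/49 = 3/7

P(Approve|Employed) = 3/7 ≈ 42.86%
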